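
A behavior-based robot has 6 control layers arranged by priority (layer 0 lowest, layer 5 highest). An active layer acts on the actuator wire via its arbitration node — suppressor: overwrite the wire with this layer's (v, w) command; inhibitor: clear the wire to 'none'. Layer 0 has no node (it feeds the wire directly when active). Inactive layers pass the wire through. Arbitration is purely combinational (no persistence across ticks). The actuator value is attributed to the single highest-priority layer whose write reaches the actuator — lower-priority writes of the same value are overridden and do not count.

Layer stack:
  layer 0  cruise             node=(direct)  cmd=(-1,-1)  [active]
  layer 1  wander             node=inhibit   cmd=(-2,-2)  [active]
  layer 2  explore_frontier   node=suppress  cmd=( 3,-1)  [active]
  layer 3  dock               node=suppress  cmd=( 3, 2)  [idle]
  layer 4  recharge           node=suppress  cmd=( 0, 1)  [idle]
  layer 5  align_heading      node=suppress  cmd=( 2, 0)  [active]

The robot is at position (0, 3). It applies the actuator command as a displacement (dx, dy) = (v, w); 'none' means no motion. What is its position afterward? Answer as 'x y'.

layer 0 (cruise) active — direct: (-1, -1)
layer 1 (wander) active — inhibits: none
layer 2 (explore_frontier) active — suppresses: (3, -1)
layer 3 (dock) idle — unchanged: (3, -1)
layer 4 (recharge) idle — unchanged: (3, -1)
layer 5 (align_heading) active — suppresses: (2, 0)
→ actuator (2, 0)
position: (0, 3) + (2, 0) = (2, 3)

2 3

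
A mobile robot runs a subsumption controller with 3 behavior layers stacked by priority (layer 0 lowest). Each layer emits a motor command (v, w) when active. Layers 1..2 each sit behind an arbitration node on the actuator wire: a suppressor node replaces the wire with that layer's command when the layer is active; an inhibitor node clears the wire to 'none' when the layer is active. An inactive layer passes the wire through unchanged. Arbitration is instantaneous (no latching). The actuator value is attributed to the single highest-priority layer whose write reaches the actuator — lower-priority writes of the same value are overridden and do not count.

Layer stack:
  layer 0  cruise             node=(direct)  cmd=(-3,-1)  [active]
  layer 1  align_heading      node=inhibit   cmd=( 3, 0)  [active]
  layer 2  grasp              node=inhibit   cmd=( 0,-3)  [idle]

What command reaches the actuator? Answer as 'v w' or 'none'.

[0] cruise on; wire := (-3, -1)
[1] align_heading on (inhibit); wire := none
[2] grasp off; pass none
output none

none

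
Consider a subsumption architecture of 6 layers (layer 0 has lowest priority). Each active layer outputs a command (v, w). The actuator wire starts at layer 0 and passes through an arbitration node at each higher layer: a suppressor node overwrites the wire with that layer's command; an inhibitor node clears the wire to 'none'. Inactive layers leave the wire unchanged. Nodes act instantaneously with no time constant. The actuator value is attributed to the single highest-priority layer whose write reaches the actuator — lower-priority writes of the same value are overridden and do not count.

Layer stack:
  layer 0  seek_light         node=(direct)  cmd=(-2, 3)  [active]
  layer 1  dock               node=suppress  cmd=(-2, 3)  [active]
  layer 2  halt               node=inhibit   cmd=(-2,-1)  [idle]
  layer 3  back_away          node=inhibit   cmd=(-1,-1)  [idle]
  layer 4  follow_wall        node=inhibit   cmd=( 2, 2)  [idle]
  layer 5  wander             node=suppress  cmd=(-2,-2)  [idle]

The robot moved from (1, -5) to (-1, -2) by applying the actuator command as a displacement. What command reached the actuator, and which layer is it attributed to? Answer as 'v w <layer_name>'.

displacement = (-1, -2) − (1, -5) = (-2, 3)
layer 0 (seek_light) active — direct: (-2, 3)
layer 1 (dock) active — suppresses: (-2, 3)
layer 2 (halt) idle — unchanged: (-2, 3)
layer 3 (back_away) idle — unchanged: (-2, 3)
layer 4 (follow_wall) idle — unchanged: (-2, 3)
layer 5 (wander) idle — unchanged: (-2, 3)
→ actuator (-2, 3) — from layer 1 (dock)

-2 3 dock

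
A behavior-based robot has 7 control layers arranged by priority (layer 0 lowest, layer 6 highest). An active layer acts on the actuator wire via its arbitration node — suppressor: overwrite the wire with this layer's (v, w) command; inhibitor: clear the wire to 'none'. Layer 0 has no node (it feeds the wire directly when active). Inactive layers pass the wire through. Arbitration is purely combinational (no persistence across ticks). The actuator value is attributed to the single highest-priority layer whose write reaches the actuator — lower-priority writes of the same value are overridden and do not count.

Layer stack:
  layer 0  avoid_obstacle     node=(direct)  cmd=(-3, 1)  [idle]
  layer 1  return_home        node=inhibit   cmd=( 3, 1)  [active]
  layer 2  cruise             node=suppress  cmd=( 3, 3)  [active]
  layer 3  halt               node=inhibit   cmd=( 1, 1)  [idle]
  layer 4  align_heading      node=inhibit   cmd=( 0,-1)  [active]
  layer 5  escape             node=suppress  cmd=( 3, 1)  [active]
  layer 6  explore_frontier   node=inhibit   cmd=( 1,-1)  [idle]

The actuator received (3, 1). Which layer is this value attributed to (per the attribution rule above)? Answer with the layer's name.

layer 0 (avoid_obstacle) idle — none
layer 1 (return_home) active — inhibits: none
layer 2 (cruise) active — suppresses: (3, 3)
layer 3 (halt) idle — unchanged: (3, 3)
layer 4 (align_heading) active — inhibits: none
layer 5 (escape) active — suppresses: (3, 1)
layer 6 (explore_frontier) idle — unchanged: (3, 1)
→ actuator (3, 1)
last writer: layer 5 = escape

escape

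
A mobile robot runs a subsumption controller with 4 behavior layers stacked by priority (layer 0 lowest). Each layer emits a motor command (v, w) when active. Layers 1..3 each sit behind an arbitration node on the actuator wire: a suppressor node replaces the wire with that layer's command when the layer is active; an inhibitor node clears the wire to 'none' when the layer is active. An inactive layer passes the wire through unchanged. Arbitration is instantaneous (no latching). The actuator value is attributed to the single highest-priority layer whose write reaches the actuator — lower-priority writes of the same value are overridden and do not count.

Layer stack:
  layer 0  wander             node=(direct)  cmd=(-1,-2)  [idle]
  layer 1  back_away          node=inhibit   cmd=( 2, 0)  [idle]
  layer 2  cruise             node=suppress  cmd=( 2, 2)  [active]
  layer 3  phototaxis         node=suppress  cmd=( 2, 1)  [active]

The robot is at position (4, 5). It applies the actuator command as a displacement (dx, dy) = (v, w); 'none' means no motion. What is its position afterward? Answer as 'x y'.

layer 0 (wander) idle — none
layer 1 (back_away) idle — unchanged: none
layer 2 (cruise) active — suppresses: (2, 2)
layer 3 (phototaxis) active — suppresses: (2, 1)
→ actuator (2, 1)
position: (4, 5) + (2, 1) = (6, 6)

6 6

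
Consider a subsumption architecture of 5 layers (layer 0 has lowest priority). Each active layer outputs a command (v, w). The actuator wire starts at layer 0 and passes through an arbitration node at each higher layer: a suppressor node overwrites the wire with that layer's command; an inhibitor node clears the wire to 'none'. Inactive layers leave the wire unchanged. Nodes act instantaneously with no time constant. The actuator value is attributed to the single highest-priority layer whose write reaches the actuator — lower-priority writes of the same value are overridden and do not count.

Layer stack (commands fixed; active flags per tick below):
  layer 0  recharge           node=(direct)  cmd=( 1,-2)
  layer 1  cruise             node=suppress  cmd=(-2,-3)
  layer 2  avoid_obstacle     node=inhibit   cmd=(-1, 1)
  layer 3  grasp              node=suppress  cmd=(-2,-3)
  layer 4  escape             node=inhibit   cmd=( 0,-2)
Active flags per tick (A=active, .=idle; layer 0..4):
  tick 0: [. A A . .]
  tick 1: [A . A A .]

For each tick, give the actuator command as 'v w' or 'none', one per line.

tick 0:
  [0] recharge off; wire := none
  [1] cruise on (suppress); wire := (-2, -3)
  [2] avoid_obstacle on (inhibit); wire := none
  [3] grasp off; pass none
  [4] escape off; pass none
  output none
tick 1:
  [0] recharge on; wire := (1, -2)
  [1] cruise off; pass (1, -2)
  [2] avoid_obstacle on (inhibit); wire := none
  [3] grasp on (suppress); wire := (-2, -3)
  [4] escape off; pass (-2, -3)
  output (-2, -3)

none
-2 -3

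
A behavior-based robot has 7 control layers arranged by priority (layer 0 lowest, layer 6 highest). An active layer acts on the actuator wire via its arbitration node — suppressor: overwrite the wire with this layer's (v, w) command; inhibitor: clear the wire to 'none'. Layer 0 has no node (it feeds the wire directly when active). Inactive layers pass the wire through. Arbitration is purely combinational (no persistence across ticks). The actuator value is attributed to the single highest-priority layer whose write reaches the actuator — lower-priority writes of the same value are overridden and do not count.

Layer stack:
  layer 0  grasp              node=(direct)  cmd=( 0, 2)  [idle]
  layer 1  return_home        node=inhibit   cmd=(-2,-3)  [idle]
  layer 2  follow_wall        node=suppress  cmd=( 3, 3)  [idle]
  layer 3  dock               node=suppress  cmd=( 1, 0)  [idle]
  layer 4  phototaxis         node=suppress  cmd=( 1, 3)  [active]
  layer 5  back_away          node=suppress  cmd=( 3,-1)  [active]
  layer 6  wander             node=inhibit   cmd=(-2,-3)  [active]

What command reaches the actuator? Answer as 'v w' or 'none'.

none

[0] grasp off; wire := none
[1] return_home off; pass none
[2] follow_wall off; pass none
[3] dock off; pass none
[4] phototaxis on (suppress); wire := (1, 3)
[5] back_away on (suppress); wire := (3, -1)
[6] wander on (inhibit); wire := none
output none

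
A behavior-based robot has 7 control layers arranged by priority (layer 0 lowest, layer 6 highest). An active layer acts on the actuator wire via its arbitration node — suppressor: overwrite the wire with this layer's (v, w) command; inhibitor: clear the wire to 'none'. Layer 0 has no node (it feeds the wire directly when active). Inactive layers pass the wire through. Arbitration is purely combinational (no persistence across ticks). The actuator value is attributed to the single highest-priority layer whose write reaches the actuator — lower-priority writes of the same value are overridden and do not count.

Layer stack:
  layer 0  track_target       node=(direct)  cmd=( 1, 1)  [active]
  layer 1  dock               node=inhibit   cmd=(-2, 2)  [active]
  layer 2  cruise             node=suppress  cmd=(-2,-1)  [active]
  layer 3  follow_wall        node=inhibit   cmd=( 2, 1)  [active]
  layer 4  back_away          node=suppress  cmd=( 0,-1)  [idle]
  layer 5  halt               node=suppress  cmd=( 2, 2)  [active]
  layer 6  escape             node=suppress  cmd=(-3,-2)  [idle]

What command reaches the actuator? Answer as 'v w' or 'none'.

L0 track_target: active, feeds wire = (1, 1)
L1 dock: active, inhibitor → wire = none
L2 cruise: active, suppressor → wire = (-2, -1)
L3 follow_wall: active, inhibitor → wire = none
L4 back_away: idle → wire stays none
L5 halt: active, suppressor → wire = (2, 2)
L6 escape: idle → wire stays (2, 2)
actuator = (2, 2)

2 2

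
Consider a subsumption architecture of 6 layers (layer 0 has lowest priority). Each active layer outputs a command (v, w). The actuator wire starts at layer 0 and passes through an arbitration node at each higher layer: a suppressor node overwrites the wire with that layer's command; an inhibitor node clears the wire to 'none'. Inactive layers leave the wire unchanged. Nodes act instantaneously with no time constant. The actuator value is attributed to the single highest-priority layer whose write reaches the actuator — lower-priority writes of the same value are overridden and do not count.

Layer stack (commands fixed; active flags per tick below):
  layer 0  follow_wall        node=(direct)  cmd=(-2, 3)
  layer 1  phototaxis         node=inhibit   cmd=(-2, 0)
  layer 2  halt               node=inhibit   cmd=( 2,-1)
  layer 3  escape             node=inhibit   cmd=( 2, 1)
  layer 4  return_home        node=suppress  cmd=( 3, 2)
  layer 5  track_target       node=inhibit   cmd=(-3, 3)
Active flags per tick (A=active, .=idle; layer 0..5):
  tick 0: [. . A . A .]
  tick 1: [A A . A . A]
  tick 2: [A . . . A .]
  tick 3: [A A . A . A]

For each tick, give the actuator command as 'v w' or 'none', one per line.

3 2
none
3 2
none

tick 0:
  [0] follow_wall off; wire := none
  [1] phototaxis off; pass none
  [2] halt on (inhibit); wire := none
  [3] escape off; pass none
  [4] return_home on (suppress); wire := (3, 2)
  [5] track_target off; pass (3, 2)
  output (3, 2)
tick 1:
  [0] follow_wall on; wire := (-2, 3)
  [1] phototaxis on (inhibit); wire := none
  [2] halt off; pass none
  [3] escape on (inhibit); wire := none
  [4] return_home off; pass none
  [5] track_target on (inhibit); wire := none
  output none
tick 2:
  [0] follow_wall on; wire := (-2, 3)
  [1] phototaxis off; pass (-2, 3)
  [2] halt off; pass (-2, 3)
  [3] escape off; pass (-2, 3)
  [4] return_home on (suppress); wire := (3, 2)
  [5] track_target off; pass (3, 2)
  output (3, 2)
tick 3:
  [0] follow_wall on; wire := (-2, 3)
  [1] phototaxis on (inhibit); wire := none
  [2] halt off; pass none
  [3] escape on (inhibit); wire := none
  [4] return_home off; pass none
  [5] track_target on (inhibit); wire := none
  output none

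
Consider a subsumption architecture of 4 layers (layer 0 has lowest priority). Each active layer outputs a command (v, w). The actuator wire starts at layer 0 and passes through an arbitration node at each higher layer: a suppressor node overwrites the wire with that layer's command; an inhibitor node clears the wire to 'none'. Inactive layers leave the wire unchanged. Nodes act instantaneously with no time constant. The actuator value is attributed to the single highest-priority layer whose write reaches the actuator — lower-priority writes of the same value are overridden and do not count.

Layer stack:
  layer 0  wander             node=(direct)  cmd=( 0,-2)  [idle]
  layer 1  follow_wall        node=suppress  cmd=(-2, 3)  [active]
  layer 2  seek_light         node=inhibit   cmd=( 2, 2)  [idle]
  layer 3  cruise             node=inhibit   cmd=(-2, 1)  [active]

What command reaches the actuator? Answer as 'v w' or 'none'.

none

L0 wander: idle → wire = none
L1 follow_wall: active, suppressor → wire = (-2, 3)
L2 seek_light: idle → wire stays (-2, 3)
L3 cruise: active, inhibitor → wire = none
actuator = none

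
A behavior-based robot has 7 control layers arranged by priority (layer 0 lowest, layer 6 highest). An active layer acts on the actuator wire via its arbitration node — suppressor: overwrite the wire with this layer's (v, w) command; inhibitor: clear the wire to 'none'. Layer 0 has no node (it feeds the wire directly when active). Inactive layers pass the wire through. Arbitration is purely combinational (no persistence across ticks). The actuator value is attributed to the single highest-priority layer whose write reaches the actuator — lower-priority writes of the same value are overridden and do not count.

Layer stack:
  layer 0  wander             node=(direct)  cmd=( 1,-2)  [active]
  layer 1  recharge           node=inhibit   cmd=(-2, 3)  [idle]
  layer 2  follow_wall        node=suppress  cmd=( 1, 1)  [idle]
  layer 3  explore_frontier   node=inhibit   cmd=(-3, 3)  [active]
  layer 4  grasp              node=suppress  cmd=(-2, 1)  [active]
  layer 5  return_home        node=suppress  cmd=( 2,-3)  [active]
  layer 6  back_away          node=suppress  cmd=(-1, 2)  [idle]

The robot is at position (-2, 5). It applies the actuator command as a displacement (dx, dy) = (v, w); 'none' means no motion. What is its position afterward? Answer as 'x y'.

0 2

layer 0 (wander) active — direct: (1, -2)
layer 1 (recharge) idle — unchanged: (1, -2)
layer 2 (follow_wall) idle — unchanged: (1, -2)
layer 3 (explore_frontier) active — inhibits: none
layer 4 (grasp) active — suppresses: (-2, 1)
layer 5 (return_home) active — suppresses: (2, -3)
layer 6 (back_away) idle — unchanged: (2, -3)
→ actuator (2, -3)
position: (-2, 5) + (2, -3) = (0, 2)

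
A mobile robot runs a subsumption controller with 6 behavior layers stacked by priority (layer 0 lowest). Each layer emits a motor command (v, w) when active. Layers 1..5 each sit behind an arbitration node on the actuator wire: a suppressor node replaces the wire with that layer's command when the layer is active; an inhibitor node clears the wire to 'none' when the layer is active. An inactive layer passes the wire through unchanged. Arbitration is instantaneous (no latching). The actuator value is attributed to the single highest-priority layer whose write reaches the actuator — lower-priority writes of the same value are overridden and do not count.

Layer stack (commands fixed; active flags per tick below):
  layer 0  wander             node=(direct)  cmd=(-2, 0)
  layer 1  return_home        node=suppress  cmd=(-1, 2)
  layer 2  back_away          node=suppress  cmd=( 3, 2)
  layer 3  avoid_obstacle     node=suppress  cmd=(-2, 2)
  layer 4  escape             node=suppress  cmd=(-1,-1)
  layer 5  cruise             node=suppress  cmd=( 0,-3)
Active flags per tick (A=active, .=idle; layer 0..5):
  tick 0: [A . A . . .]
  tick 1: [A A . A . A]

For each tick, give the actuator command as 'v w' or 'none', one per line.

tick 0:
  L0 wander: active, feeds wire = (-2, 0)
  L1 return_home: idle → wire stays (-2, 0)
  L2 back_away: active, suppressor → wire = (3, 2)
  L3 avoid_obstacle: idle → wire stays (3, 2)
  L4 escape: idle → wire stays (3, 2)
  L5 cruise: idle → wire stays (3, 2)
  actuator = (3, 2)
tick 1:
  L0 wander: active, feeds wire = (-2, 0)
  L1 return_home: active, suppressor → wire = (-1, 2)
  L2 back_away: idle → wire stays (-1, 2)
  L3 avoid_obstacle: active, suppressor → wire = (-2, 2)
  L4 escape: idle → wire stays (-2, 2)
  L5 cruise: active, suppressor → wire = (0, -3)
  actuator = (0, -3)

3 2
0 -3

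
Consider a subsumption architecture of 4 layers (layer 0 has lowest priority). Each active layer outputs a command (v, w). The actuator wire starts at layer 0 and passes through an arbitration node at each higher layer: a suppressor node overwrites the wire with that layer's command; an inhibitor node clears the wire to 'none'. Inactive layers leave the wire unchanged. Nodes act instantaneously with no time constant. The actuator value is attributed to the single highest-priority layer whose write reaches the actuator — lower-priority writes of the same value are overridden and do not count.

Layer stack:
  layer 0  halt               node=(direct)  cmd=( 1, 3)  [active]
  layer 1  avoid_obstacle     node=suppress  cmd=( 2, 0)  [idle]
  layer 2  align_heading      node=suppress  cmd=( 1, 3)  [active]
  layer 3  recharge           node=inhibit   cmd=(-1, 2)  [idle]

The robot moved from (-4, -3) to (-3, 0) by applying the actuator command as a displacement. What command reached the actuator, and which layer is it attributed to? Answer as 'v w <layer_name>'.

1 3 align_heading

displacement = (-3, 0) − (-4, -3) = (1, 3)
layer 0 (halt) active — direct: (1, 3)
layer 1 (avoid_obstacle) idle — unchanged: (1, 3)
layer 2 (align_heading) active — suppresses: (1, 3)
layer 3 (recharge) idle — unchanged: (1, 3)
→ actuator (1, 3) — from layer 2 (align_heading)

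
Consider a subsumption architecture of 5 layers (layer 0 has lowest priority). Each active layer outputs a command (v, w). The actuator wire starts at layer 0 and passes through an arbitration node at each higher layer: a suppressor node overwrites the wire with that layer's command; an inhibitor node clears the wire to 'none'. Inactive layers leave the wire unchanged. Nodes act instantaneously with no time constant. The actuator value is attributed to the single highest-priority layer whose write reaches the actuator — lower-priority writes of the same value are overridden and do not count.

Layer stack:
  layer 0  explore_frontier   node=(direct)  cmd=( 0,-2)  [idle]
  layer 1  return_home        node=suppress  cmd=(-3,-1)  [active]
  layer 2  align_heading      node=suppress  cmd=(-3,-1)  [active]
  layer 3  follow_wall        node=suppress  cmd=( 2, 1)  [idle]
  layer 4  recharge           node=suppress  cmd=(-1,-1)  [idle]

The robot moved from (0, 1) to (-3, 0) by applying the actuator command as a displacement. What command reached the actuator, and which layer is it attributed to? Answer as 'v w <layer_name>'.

displacement = (-3, 0) − (0, 1) = (-3, -1)
layer 0 (explore_frontier) idle — none
layer 1 (return_home) active — suppresses: (-3, -1)
layer 2 (align_heading) active — suppresses: (-3, -1)
layer 3 (follow_wall) idle — unchanged: (-3, -1)
layer 4 (recharge) idle — unchanged: (-3, -1)
→ actuator (-3, -1) — from layer 2 (align_heading)

-3 -1 align_heading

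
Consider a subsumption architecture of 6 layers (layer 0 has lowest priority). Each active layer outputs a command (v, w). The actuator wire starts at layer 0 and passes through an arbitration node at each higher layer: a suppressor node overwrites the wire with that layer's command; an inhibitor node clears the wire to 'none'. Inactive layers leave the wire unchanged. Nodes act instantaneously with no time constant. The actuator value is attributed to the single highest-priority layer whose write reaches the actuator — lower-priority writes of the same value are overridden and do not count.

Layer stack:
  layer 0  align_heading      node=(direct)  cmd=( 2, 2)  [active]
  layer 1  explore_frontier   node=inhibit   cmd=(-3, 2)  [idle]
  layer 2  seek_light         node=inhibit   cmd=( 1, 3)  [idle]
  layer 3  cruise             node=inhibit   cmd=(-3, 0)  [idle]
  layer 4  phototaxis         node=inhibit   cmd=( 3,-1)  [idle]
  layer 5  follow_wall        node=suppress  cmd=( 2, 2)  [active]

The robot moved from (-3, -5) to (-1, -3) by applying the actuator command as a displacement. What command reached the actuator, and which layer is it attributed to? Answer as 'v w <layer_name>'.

displacement = (-1, -3) − (-3, -5) = (2, 2)
layer 0 (align_heading) active — direct: (2, 2)
layer 1 (explore_frontier) idle — unchanged: (2, 2)
layer 2 (seek_light) idle — unchanged: (2, 2)
layer 3 (cruise) idle — unchanged: (2, 2)
layer 4 (phototaxis) idle — unchanged: (2, 2)
layer 5 (follow_wall) active — suppresses: (2, 2)
→ actuator (2, 2) — from layer 5 (follow_wall)

2 2 follow_wall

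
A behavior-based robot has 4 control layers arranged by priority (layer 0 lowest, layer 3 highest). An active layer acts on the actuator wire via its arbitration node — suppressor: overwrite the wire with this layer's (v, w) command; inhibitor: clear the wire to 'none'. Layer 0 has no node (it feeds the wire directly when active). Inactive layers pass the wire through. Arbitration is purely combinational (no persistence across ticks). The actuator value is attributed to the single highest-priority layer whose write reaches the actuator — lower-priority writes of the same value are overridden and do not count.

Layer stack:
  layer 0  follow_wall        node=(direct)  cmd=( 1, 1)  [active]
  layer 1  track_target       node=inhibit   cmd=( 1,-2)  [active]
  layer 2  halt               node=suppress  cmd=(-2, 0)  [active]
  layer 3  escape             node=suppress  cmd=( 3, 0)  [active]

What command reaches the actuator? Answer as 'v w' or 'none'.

layer 0 (follow_wall) active — direct: (1, 1)
layer 1 (track_target) active — inhibits: none
layer 2 (halt) active — suppresses: (-2, 0)
layer 3 (escape) active — suppresses: (3, 0)
→ actuator (3, 0)

3 0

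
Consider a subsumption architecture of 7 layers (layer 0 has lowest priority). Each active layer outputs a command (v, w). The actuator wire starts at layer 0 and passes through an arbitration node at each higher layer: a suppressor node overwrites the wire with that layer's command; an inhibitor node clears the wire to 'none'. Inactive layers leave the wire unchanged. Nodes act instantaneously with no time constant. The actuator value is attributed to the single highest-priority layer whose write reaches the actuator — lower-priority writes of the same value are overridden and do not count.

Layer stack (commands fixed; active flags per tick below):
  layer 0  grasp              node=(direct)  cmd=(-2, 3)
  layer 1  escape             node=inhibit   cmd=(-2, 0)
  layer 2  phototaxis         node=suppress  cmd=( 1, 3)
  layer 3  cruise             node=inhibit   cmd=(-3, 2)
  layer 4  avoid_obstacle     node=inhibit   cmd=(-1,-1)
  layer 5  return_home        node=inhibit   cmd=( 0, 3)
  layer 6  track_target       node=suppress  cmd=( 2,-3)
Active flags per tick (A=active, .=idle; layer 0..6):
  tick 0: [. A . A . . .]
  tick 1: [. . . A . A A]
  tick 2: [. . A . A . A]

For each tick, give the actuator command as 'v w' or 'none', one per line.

none
2 -3
2 -3

tick 0:
  [0] grasp off; wire := none
  [1] escape on (inhibit); wire := none
  [2] phototaxis off; pass none
  [3] cruise on (inhibit); wire := none
  [4] avoid_obstacle off; pass none
  [5] return_home off; pass none
  [6] track_target off; pass none
  output none
tick 1:
  [0] grasp off; wire := none
  [1] escape off; pass none
  [2] phototaxis off; pass none
  [3] cruise on (inhibit); wire := none
  [4] avoid_obstacle off; pass none
  [5] return_home on (inhibit); wire := none
  [6] track_target on (suppress); wire := (2, -3)
  output (2, -3)
tick 2:
  [0] grasp off; wire := none
  [1] escape off; pass none
  [2] phototaxis on (suppress); wire := (1, 3)
  [3] cruise off; pass (1, 3)
  [4] avoid_obstacle on (inhibit); wire := none
  [5] return_home off; pass none
  [6] track_target on (suppress); wire := (2, -3)
  output (2, -3)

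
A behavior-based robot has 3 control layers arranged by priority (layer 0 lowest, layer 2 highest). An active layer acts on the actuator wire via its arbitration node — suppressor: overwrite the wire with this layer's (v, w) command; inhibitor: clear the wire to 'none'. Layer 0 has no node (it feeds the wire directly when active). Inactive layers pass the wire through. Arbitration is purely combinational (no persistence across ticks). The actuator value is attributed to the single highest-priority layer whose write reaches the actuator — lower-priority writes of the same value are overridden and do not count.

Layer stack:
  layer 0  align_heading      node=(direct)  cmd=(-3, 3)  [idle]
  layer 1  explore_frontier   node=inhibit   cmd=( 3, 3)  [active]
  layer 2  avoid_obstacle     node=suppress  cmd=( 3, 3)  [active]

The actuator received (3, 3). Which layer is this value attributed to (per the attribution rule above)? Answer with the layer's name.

avoid_obstacle

layer 0 (align_heading) idle — none
layer 1 (explore_frontier) active — inhibits: none
layer 2 (avoid_obstacle) active — suppresses: (3, 3)
→ actuator (3, 3)
last writer: layer 2 = avoid_obstacle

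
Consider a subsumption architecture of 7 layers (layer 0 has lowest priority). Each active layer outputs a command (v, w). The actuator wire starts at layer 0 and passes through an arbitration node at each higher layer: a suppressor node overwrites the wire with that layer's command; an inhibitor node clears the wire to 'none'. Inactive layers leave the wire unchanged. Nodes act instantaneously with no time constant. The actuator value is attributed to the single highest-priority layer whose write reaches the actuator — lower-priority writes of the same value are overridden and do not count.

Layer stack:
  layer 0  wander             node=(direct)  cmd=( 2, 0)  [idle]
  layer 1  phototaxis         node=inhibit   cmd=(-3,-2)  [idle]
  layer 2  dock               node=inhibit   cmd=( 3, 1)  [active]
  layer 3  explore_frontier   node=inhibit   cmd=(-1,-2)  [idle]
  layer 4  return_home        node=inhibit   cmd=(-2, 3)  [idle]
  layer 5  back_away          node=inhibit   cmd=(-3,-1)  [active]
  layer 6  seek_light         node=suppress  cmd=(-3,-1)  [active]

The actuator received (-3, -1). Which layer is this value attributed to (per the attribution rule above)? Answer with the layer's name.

layer 0 (wander) idle — none
layer 1 (phototaxis) idle — unchanged: none
layer 2 (dock) active — inhibits: none
layer 3 (explore_frontier) idle — unchanged: none
layer 4 (return_home) idle — unchanged: none
layer 5 (back_away) active — inhibits: none
layer 6 (seek_light) active — suppresses: (-3, -1)
→ actuator (-3, -1)
last writer: layer 6 = seek_light

seek_light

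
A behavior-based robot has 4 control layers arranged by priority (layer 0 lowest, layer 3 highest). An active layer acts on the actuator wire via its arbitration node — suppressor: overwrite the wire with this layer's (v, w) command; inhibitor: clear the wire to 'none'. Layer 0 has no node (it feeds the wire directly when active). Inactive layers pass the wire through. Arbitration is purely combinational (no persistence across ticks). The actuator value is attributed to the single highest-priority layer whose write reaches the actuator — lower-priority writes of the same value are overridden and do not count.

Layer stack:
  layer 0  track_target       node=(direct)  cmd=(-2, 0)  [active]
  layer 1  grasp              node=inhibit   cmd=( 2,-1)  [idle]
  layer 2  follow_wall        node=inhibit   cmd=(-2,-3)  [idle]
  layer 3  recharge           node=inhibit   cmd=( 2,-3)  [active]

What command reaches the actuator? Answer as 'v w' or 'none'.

none

L0 track_target: active, feeds wire = (-2, 0)
L1 grasp: idle → wire stays (-2, 0)
L2 follow_wall: idle → wire stays (-2, 0)
L3 recharge: active, inhibitor → wire = none
actuator = none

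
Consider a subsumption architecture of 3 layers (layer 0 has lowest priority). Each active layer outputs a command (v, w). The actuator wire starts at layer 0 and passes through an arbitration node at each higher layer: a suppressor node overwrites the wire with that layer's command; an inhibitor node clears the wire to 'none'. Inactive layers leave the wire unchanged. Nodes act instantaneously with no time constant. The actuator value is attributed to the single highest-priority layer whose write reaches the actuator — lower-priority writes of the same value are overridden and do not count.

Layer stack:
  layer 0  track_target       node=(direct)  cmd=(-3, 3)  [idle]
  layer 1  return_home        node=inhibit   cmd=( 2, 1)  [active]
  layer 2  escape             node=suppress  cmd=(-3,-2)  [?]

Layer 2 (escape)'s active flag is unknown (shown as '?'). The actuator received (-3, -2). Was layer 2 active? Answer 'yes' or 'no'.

yes

If layer 2 is active=yes:
  actuator would be (-3, -2)
If layer 2 is active=no:
  actuator would be none
Observed (-3, -2), so layer 2 was active.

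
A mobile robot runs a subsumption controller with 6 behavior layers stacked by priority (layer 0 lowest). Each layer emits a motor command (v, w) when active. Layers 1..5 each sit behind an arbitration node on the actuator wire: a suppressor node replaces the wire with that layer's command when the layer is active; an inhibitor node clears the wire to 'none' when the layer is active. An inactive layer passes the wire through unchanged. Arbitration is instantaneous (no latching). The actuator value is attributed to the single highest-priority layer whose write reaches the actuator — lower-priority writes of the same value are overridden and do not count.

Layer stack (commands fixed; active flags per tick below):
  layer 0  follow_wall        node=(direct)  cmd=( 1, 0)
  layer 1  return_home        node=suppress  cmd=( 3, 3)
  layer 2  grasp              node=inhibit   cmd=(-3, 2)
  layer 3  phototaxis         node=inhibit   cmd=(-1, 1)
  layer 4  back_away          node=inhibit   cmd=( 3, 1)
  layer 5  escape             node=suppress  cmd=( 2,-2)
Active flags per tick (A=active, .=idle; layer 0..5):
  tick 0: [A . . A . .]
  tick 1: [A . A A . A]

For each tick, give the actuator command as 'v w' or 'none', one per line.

none
2 -2

tick 0:
  L0 follow_wall: active, feeds wire = (1, 0)
  L1 return_home: idle → wire stays (1, 0)
  L2 grasp: idle → wire stays (1, 0)
  L3 phototaxis: active, inhibitor → wire = none
  L4 back_away: idle → wire stays none
  L5 escape: idle → wire stays none
  actuator = none
tick 1:
  L0 follow_wall: active, feeds wire = (1, 0)
  L1 return_home: idle → wire stays (1, 0)
  L2 grasp: active, inhibitor → wire = none
  L3 phototaxis: active, inhibitor → wire = none
  L4 back_away: idle → wire stays none
  L5 escape: active, suppressor → wire = (2, -2)
  actuator = (2, -2)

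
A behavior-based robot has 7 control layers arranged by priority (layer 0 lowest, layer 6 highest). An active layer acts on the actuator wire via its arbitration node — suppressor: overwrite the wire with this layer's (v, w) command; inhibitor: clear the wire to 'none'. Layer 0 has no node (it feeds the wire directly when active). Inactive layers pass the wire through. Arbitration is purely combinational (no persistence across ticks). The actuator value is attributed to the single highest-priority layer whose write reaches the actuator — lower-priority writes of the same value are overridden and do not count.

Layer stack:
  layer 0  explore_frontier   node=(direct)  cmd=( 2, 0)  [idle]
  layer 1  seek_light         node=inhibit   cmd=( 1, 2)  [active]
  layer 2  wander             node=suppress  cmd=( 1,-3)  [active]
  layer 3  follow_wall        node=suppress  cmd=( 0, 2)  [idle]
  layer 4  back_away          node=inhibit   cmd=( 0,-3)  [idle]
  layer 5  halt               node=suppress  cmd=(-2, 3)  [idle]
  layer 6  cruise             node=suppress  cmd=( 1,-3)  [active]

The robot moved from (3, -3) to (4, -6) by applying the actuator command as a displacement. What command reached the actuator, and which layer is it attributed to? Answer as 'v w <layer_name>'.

1 -3 cruise

displacement = (4, -6) − (3, -3) = (1, -3)
layer 0 (explore_frontier) idle — none
layer 1 (seek_light) active — inhibits: none
layer 2 (wander) active — suppresses: (1, -3)
layer 3 (follow_wall) idle — unchanged: (1, -3)
layer 4 (back_away) idle — unchanged: (1, -3)
layer 5 (halt) idle — unchanged: (1, -3)
layer 6 (cruise) active — suppresses: (1, -3)
→ actuator (1, -3) — from layer 6 (cruise)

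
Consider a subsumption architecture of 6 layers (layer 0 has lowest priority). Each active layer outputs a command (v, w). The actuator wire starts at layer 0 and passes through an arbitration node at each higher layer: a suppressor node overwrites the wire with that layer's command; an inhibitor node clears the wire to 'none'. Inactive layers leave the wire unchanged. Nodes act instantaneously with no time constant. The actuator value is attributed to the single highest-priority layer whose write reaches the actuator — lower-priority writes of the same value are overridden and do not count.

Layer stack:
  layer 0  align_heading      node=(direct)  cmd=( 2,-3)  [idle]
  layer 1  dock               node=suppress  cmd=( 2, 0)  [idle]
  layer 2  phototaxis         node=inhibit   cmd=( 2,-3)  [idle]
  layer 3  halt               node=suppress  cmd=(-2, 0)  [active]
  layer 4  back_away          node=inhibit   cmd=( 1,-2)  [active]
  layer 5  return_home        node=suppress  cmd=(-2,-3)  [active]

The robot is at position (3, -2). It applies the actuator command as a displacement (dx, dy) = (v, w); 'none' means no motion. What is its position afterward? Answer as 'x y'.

1 -5

[0] align_heading off; wire := none
[1] dock off; pass none
[2] phototaxis off; pass none
[3] halt on (suppress); wire := (-2, 0)
[4] back_away on (inhibit); wire := none
[5] return_home on (suppress); wire := (-2, -3)
output (-2, -3)
position: (3, -2) + (-2, -3) = (1, -5)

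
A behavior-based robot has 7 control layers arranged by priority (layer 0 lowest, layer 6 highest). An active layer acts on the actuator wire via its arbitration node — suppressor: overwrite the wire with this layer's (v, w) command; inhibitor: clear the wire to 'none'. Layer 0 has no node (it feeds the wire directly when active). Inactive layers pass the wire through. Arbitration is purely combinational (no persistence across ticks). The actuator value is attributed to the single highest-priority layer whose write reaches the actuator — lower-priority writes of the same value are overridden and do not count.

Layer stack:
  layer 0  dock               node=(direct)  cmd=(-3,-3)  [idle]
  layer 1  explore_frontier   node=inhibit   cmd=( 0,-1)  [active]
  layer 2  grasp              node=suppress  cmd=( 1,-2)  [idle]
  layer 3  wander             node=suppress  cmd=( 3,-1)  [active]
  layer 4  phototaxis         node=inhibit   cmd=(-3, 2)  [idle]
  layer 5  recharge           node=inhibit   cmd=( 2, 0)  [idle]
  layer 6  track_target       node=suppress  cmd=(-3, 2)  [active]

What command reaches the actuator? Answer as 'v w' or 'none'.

layer 0 (dock) idle — none
layer 1 (explore_frontier) active — inhibits: none
layer 2 (grasp) idle — unchanged: none
layer 3 (wander) active — suppresses: (3, -1)
layer 4 (phototaxis) idle — unchanged: (3, -1)
layer 5 (recharge) idle — unchanged: (3, -1)
layer 6 (track_target) active — suppresses: (-3, 2)
→ actuator (-3, 2)

-3 2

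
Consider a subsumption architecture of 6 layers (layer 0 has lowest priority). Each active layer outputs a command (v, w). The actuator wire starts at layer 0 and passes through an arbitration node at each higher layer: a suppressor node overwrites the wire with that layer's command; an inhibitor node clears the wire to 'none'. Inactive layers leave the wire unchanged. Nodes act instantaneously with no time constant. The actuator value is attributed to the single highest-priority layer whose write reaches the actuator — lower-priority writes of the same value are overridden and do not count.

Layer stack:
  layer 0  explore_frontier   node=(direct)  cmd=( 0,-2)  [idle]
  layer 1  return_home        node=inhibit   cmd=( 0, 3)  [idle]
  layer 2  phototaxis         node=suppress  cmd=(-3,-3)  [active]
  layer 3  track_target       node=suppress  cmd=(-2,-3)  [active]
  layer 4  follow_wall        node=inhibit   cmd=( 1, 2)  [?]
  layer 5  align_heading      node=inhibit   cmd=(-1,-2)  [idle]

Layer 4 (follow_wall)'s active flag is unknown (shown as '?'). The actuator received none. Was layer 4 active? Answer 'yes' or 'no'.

yes

If layer 4 is active=yes:
  actuator would be none
If layer 4 is active=no:
  actuator would be (-2, -3)
Observed none, so layer 4 was active.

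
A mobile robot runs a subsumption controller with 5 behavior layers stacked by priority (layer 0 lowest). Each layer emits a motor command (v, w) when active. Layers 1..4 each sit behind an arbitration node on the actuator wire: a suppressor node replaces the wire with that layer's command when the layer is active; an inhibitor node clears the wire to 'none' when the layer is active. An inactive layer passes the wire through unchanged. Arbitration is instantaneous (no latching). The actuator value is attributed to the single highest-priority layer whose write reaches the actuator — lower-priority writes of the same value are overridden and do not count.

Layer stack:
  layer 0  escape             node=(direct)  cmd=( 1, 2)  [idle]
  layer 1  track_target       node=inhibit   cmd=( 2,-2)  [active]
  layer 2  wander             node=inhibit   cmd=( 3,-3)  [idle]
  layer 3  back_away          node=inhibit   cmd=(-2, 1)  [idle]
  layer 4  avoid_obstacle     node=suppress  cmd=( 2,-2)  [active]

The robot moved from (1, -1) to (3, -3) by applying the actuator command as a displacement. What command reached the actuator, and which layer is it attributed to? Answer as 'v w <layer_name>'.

2 -2 avoid_obstacle

displacement = (3, -3) − (1, -1) = (2, -2)
[0] escape off; wire := none
[1] track_target on (inhibit); wire := none
[2] wander off; pass none
[3] back_away off; pass none
[4] avoid_obstacle on (suppress); wire := (2, -2)
output (2, -2) — from layer 4 (avoid_obstacle)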